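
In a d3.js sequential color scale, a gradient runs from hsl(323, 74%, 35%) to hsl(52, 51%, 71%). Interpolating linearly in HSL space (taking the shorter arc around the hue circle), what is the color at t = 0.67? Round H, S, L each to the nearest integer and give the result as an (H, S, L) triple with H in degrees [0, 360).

(23, 59, 59)

Hue: 52 − 323 = -271°, but |-271| > 180 so the shorter arc goes the other way: Δh = -271 + 360 = 89°.
H = 323 + 0.67 × (89) = 382.63 → 383 → 383 mod 360 = 23°
S = 74 + 0.67 × (51 − 74) = 58.59 → 59%
L = 35 + 0.67 × (71 − 35) = 59.12 → 59%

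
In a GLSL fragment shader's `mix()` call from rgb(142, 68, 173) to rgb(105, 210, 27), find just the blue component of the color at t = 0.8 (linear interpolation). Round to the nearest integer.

56

B = 173 + 0.8 × (27 − 173) = 56.2 → 56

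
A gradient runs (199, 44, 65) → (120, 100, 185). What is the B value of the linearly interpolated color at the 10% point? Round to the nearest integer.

77

B = 65 + 0.1 × (185 − 65) = 77 → 77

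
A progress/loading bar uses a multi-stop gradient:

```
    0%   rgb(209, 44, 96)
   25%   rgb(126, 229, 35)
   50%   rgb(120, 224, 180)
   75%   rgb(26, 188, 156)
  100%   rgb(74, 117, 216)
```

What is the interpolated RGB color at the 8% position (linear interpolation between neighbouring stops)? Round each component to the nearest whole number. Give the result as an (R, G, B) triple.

(182, 103, 76)

8% lies between the 0% and 25% stops, so the local fraction is t = (8 − 0)/(25 − 0) = 8/25 ≈ 0.32.
R = 209 + 0.32 × (126 − 209) = 182.44 → 182
G = 44 + 0.32 × (229 − 44) = 103.2 → 103
B = 96 + 0.32 × (35 − 96) = 76.48 → 76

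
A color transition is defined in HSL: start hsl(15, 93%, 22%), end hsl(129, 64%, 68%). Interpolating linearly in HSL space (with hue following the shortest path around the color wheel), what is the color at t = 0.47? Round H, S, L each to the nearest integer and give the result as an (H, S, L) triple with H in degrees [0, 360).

Hue arc: Δh = 129 − 15 = 114° (|Δh| ≤ 180, already the shorter path).
H = 15 + 0.47 × (114) = 68.58 → 69°
S = 93 + 0.47 × (64 − 93) = 79.37 → 79%
L = 22 + 0.47 × (68 − 22) = 43.62 → 44%

(69, 79, 44)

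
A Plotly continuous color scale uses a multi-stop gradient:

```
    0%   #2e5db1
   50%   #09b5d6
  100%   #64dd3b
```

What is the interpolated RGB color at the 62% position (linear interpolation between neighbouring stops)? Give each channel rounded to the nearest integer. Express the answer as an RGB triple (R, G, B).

(31, 191, 177)

62% lies between the 50% and 100% stops, so the local fraction is t = (62 − 50)/(100 − 50) = 12/50 ≈ 0.24.
#09b5d6 → (9, 181, 214); #64dd3b → (100, 221, 59).
R = 9 + 0.24 × (100 − 9) = 30.84 → 31
G = 181 + 0.24 × (221 − 181) = 190.6 → 191
B = 214 + 0.24 × (59 − 214) = 176.8 → 177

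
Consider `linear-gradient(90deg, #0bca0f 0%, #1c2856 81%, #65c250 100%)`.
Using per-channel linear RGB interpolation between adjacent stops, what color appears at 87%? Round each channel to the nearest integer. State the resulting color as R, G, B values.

(51, 89, 84)

87% lies between the 81% and 100% stops, so the local fraction is t = (87 − 81)/(100 − 81) = 6/19 ≈ 0.3158.
#1c2856 → (28, 40, 86); #65c250 → (101, 194, 80).
R = 28 + 0.3158 × (101 − 28) = 51.053 → 51
G = 40 + 0.3158 × (194 − 40) = 88.633 → 89
B = 86 + 0.3158 × (80 − 86) = 84.105 → 84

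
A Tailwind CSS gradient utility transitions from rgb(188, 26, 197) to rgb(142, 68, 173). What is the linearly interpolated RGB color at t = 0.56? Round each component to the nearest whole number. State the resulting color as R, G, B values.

(162, 50, 184)

R = 188 + 0.56 × (142 − 188) = 188 + 0.56 × -46 = 162.24 → 162
G = 26 + 0.56 × (68 − 26) = 26 + 0.56 × 42 = 49.52 → 50
B = 197 + 0.56 × (173 − 197) = 197 + 0.56 × -24 = 183.56 → 184
So the blended color is (162, 50, 184), about #a232b8.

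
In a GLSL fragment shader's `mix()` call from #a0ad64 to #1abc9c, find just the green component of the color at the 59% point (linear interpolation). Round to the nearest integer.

G₁ = 173 (from #a0ad64), G₂ = 188 (from #1abc9c).
G = 173 + 0.59 × (188 − 173) = 181.85 → 182

182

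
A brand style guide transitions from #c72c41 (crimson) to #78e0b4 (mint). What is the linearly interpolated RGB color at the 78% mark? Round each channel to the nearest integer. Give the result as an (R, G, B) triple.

(137, 184, 155)

#c72c41 → (199, 44, 65); #78e0b4 → (120, 224, 180).
78% corresponds to t = 0.78.
R = 199 + 0.78 × (120 − 199) = 199 + 0.78 × -79 = 137.38 → 137
G = 44 + 0.78 × (224 − 44) = 44 + 0.78 × 180 = 184.4 → 184
B = 65 + 0.78 × (180 − 65) = 65 + 0.78 × 115 = 154.7 → 155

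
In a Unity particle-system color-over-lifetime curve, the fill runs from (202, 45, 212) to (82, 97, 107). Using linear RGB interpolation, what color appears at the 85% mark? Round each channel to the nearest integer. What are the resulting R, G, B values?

85% corresponds to t = 0.85.
R = 202 + 0.85 × (82 − 202) = 202 + 0.85 × -120 = 100 → 100
G = 45 + 0.85 × (97 − 45) = 45 + 0.85 × 52 = 89.2 → 89
B = 212 + 0.85 × (107 − 212) = 212 + 0.85 × -105 = 122.75 → 123
So the blended color is (100, 89, 123), about #64597b.

(100, 89, 123)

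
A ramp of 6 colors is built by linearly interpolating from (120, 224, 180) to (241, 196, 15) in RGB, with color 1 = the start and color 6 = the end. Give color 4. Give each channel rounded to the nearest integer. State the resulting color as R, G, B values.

(193, 207, 81)

With 6 swatches and endpoints inclusive, swatch 4 sits at t = (4 − 1)/(6 − 1) = 3/5 ≈ 0.6.
R = 120 + 0.6 × (241 − 120) = 192.6 → 193
G = 224 + 0.6 × (196 − 224) = 207.2 → 207
B = 180 + 0.6 × (15 − 180) = 81 → 81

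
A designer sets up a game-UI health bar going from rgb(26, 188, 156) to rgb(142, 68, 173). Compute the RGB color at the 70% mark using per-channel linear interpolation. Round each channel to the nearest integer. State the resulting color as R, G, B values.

(107, 104, 168)

70% corresponds to t = 0.7.
R = 26 + 0.7 × (142 − 26) = 26 + 0.7 × 116 = 107.2 → 107
G = 188 + 0.7 × (68 − 188) = 188 + 0.7 × -120 = 104 → 104
B = 156 + 0.7 × (173 − 156) = 156 + 0.7 × 17 = 167.9 → 168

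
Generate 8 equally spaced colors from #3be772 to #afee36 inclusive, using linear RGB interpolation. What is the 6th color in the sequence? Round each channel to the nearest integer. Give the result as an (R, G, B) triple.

(142, 236, 71)

With 8 swatches and endpoints inclusive, swatch 6 sits at t = (6 − 1)/(8 − 1) = 5/7 ≈ 0.7143.
#3be772 → (59, 231, 114); #afee36 → (175, 238, 54).
R = 59 + 0.7143 × (175 − 59) = 141.859 → 142
G = 231 + 0.7143 × (238 − 231) = 236 → 236
B = 114 + 0.7143 × (54 − 114) = 71.142 → 71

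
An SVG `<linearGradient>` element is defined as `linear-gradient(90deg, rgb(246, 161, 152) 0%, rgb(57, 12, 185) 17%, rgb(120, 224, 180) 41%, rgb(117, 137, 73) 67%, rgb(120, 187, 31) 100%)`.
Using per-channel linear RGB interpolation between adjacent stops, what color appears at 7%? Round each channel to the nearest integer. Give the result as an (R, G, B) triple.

(168, 100, 166)

7% lies between the 0% and 17% stops, so the local fraction is t = (7 − 0)/(17 − 0) = 7/17 ≈ 0.4118.
R = 246 + 0.4118 × (57 − 246) = 168.17 → 168
G = 161 + 0.4118 × (12 − 161) = 99.642 → 100
B = 152 + 0.4118 × (185 − 152) = 165.589 → 166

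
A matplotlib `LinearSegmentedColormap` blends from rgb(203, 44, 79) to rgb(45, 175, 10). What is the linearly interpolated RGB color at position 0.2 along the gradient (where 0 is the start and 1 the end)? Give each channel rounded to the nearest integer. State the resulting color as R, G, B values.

R = 203 + 0.2 × (45 − 203) = 203 + 0.2 × -158 = 171.4 → 171
G = 44 + 0.2 × (175 − 44) = 44 + 0.2 × 131 = 70.2 → 70
B = 79 + 0.2 × (10 − 79) = 79 + 0.2 × -69 = 65.2 → 65

(171, 70, 65)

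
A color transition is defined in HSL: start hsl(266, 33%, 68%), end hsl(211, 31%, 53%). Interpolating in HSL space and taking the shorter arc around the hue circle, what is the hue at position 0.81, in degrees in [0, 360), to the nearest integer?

221

Hue arc: Δh = 211 − 266 = -55° (|Δh| ≤ 180, already the shorter path).
H = 266 + 0.81 × (-55) = 221.45 → 221°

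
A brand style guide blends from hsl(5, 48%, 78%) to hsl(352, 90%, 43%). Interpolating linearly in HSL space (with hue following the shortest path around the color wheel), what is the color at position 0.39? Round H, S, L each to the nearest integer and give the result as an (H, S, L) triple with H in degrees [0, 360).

Hue: 352 − 5 = 347°, but |347| > 180 so the shorter arc goes the other way: Δh = 347 − 360 = -13°.
H = 5 + 0.39 × (-13) = -0.07 → 0°
S = 48 + 0.39 × (90 − 48) = 64.38 → 64%
L = 78 + 0.39 × (43 − 78) = 64.35 → 64%

(0, 64, 64)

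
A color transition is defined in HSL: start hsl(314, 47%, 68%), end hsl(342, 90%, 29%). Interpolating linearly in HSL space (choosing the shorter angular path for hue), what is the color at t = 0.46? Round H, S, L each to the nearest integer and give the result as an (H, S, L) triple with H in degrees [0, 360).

(327, 67, 50)

Hue arc: Δh = 342 − 314 = 28° (|Δh| ≤ 180, already the shorter path).
H = 314 + 0.46 × (28) = 326.88 → 327°
S = 47 + 0.46 × (90 − 47) = 66.78 → 67%
L = 68 + 0.46 × (29 − 68) = 50.06 → 50%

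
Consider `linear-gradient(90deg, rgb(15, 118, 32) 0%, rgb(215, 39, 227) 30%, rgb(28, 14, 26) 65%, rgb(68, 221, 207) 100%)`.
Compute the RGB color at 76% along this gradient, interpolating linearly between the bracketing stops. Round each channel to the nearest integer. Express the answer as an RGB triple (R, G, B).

(41, 79, 83)

76% lies between the 65% and 100% stops, so the local fraction is t = (76 − 65)/(100 − 65) = 11/35 ≈ 0.3143.
R = 28 + 0.3143 × (68 − 28) = 40.572 → 41
G = 14 + 0.3143 × (221 − 14) = 79.06 → 79
B = 26 + 0.3143 × (207 − 26) = 82.888 → 83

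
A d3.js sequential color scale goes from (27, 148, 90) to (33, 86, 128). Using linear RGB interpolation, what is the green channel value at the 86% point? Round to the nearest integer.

G = 148 + 0.86 × (86 − 148) = 94.68 → 95

95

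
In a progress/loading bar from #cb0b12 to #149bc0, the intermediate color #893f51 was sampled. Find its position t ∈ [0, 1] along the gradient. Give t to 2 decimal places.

0.36

Invert the lerp on the R channel (largest span, 183): t = (137 − 203) / (20 − 203) = -66/-183 = 0.36066.
Check on G: (63 − 11)/(155 − 11) = 0.3611 ✓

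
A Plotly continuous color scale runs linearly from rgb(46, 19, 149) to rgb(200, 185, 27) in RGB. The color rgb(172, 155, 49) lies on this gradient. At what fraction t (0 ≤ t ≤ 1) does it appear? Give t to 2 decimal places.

0.82

Invert the lerp on the G channel (largest span, 166): t = (155 − 19) / (185 − 19) = 136/166 = 0.81928.
Check on R: (172 − 46)/(200 − 46) = 0.8182 ✓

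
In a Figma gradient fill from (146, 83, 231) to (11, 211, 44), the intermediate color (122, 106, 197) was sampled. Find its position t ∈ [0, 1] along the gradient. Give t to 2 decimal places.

0.18

Invert the lerp on the B channel (largest span, 187): t = (197 − 231) / (44 − 231) = -34/-187 = 0.18182.
Check on R: (122 − 146)/(11 − 146) = 0.1778 ✓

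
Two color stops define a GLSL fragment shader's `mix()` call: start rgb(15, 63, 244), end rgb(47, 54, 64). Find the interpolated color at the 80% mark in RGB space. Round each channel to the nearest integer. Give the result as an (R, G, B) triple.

80% corresponds to t = 0.8.
R = 15 + 0.8 × (47 − 15) = 15 + 0.8 × 32 = 40.6 → 41
G = 63 + 0.8 × (54 − 63) = 63 + 0.8 × -9 = 55.8 → 56
B = 244 + 0.8 × (64 − 244) = 244 + 0.8 × -180 = 100 → 100

(41, 56, 100)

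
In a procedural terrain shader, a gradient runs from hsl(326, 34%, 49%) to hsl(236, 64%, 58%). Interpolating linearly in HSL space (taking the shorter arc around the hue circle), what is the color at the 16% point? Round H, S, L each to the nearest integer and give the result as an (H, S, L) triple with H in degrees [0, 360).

Hue arc: Δh = 236 − 326 = -90° (|Δh| ≤ 180, already the shorter path).
H = 326 + 0.16 × (-90) = 311.6 → 312°
S = 34 + 0.16 × (64 − 34) = 38.8 → 39%
L = 49 + 0.16 × (58 − 49) = 50.44 → 50%

(312, 39, 50)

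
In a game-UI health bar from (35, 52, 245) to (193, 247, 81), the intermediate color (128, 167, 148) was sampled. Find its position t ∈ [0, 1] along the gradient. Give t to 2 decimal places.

0.59

Invert the lerp on the G channel (largest span, 195): t = (167 − 52) / (247 − 52) = 115/195 = 0.58974.
Check on R: (128 − 35)/(193 − 35) = 0.5886 ✓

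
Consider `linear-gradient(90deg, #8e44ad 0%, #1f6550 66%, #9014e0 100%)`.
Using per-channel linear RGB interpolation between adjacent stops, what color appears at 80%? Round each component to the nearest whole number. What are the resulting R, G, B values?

(78, 68, 139)

80% lies between the 66% and 100% stops, so the local fraction is t = (80 − 66)/(100 − 66) = 14/34 ≈ 0.4118.
#1f6550 → (31, 101, 80); #9014e0 → (144, 20, 224).
R = 31 + 0.4118 × (144 − 31) = 77.533 → 78
G = 101 + 0.4118 × (20 − 101) = 67.644 → 68
B = 80 + 0.4118 × (224 − 80) = 139.299 → 139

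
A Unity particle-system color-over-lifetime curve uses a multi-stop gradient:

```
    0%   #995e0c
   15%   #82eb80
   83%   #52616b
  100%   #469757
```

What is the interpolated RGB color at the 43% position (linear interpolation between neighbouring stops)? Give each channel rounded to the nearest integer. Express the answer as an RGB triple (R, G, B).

43% lies between the 15% and 83% stops, so the local fraction is t = (43 − 15)/(83 − 15) = 28/68 ≈ 0.4118.
#82eb80 → (130, 235, 128); #52616b → (82, 97, 107).
R = 130 + 0.4118 × (82 − 130) = 110.234 → 110
G = 235 + 0.4118 × (97 − 235) = 178.172 → 178
B = 128 + 0.4118 × (107 − 128) = 119.352 → 119

(110, 178, 119)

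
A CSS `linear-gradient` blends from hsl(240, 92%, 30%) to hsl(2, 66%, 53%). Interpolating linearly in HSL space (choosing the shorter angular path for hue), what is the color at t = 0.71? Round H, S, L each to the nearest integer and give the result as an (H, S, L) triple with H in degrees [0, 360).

(327, 74, 46)

Hue: 2 − 240 = -238°, but |-238| > 180 so the shorter arc goes the other way: Δh = -238 + 360 = 122°.
H = 240 + 0.71 × (122) = 326.62 → 327°
S = 92 + 0.71 × (66 − 92) = 73.54 → 74%
L = 30 + 0.71 × (53 − 30) = 46.33 → 46%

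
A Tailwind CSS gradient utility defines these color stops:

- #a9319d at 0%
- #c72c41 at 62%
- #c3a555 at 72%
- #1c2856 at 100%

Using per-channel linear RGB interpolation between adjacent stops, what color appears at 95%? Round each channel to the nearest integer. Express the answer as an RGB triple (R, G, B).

95% lies between the 72% and 100% stops, so the local fraction is t = (95 − 72)/(100 − 72) = 23/28 ≈ 0.8214.
#c3a555 → (195, 165, 85); #1c2856 → (28, 40, 86).
R = 195 + 0.8214 × (28 − 195) = 57.826 → 58
G = 165 + 0.8214 × (40 − 165) = 62.325 → 62
B = 85 + 0.8214 × (86 − 85) = 85.821 → 86

(58, 62, 86)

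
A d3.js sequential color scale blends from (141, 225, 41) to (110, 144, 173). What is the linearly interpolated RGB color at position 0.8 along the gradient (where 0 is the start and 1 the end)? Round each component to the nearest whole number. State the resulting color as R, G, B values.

(116, 160, 147)

R = 141 + 0.8 × (110 − 141) = 141 + 0.8 × -31 = 116.2 → 116
G = 225 + 0.8 × (144 − 225) = 225 + 0.8 × -81 = 160.2 → 160
B = 41 + 0.8 × (173 − 41) = 41 + 0.8 × 132 = 146.6 → 147
So the blended color is (116, 160, 147), about #74a093.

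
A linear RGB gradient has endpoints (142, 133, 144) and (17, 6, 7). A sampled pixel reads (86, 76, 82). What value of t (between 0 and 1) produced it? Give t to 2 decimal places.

Invert the lerp on the B channel (largest span, 137): t = (82 − 144) / (7 − 144) = -62/-137 = 0.45255.
Check on R: (86 − 142)/(17 − 142) = 0.448 ✓

0.45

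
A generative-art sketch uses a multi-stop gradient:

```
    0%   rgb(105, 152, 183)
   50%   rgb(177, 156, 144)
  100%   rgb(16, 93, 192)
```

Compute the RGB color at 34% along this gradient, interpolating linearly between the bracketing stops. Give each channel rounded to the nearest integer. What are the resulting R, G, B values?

(154, 155, 156)

34% lies between the 0% and 50% stops, so the local fraction is t = (34 − 0)/(50 − 0) = 34/50 ≈ 0.68.
R = 105 + 0.68 × (177 − 105) = 153.96 → 154
G = 152 + 0.68 × (156 − 152) = 154.72 → 155
B = 183 + 0.68 × (144 − 183) = 156.48 → 156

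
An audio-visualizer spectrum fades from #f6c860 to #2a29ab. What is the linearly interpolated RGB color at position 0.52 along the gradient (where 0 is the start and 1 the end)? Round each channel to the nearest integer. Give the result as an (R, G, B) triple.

(140, 117, 135)

#f6c860 → (246, 200, 96); #2a29ab → (42, 41, 171).
R = 246 + 0.52 × (42 − 246) = 246 + 0.52 × -204 = 139.92 → 140
G = 200 + 0.52 × (41 − 200) = 200 + 0.52 × -159 = 117.32 → 117
B = 96 + 0.52 × (171 − 96) = 96 + 0.52 × 75 = 135 → 135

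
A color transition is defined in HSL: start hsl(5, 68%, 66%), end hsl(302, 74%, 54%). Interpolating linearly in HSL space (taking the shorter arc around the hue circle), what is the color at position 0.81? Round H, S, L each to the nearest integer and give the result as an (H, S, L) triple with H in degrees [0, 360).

(314, 73, 56)

Hue: 302 − 5 = 297°, but |297| > 180 so the shorter arc goes the other way: Δh = 297 − 360 = -63°.
H = 5 + 0.81 × (-63) = -46.03 → -46 → -46 mod 360 = 314°
S = 68 + 0.81 × (74 − 68) = 72.86 → 73%
L = 66 + 0.81 × (54 − 66) = 56.28 → 56%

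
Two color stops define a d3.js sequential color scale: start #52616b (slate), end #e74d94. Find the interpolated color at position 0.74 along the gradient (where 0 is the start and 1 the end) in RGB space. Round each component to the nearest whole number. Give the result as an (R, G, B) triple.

(192, 82, 137)

#52616b → (82, 97, 107); #e74d94 → (231, 77, 148).
R = 82 + 0.74 × (231 − 82) = 82 + 0.74 × 149 = 192.26 → 192
G = 97 + 0.74 × (77 − 97) = 97 + 0.74 × -20 = 82.2 → 82
B = 107 + 0.74 × (148 − 107) = 107 + 0.74 × 41 = 137.34 → 137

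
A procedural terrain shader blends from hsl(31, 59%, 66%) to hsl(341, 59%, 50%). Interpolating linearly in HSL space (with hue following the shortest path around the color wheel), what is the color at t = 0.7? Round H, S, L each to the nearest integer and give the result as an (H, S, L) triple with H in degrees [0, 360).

Hue: 341 − 31 = 310°, but |310| > 180 so the shorter arc goes the other way: Δh = 310 − 360 = -50°.
H = 31 + 0.7 × (-50) = -4 → -4 → -4 mod 360 = 356°
S = 59 + 0.7 × (59 − 59) = 59 → 59%
L = 66 + 0.7 × (50 − 66) = 54.8 → 55%

(356, 59, 55)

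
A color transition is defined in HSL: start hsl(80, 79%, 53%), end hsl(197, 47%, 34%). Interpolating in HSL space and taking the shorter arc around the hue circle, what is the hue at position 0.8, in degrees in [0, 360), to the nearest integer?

Hue arc: Δh = 197 − 80 = 117° (|Δh| ≤ 180, already the shorter path).
H = 80 + 0.8 × (117) = 173.6 → 174°

174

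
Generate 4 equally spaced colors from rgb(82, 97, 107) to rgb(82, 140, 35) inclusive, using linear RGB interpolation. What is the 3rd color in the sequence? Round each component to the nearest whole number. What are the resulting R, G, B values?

With 4 swatches and endpoints inclusive, swatch 3 sits at t = (3 − 1)/(4 − 1) = 2/3 ≈ 0.6667.
R = 82 + 0.6667 × (82 − 82) = 82 → 82
G = 97 + 0.6667 × (140 − 97) = 125.668 → 126
B = 107 + 0.6667 × (35 − 107) = 58.998 → 59

(82, 126, 59)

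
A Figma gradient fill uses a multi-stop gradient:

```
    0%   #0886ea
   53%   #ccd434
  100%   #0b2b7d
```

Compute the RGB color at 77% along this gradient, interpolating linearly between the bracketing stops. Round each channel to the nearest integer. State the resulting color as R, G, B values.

(105, 126, 89)

77% lies between the 53% and 100% stops, so the local fraction is t = (77 − 53)/(100 − 53) = 24/47 ≈ 0.5106.
#ccd434 → (204, 212, 52); #0b2b7d → (11, 43, 125).
R = 204 + 0.5106 × (11 − 204) = 105.454 → 105
G = 212 + 0.5106 × (43 − 212) = 125.709 → 126
B = 52 + 0.5106 × (125 − 52) = 89.274 → 89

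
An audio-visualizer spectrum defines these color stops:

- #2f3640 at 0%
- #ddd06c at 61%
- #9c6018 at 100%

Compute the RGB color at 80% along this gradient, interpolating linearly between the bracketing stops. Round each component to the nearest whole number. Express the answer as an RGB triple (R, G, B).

(189, 153, 67)

80% lies between the 61% and 100% stops, so the local fraction is t = (80 − 61)/(100 − 61) = 19/39 ≈ 0.4872.
#ddd06c → (221, 208, 108); #9c6018 → (156, 96, 24).
R = 221 + 0.4872 × (156 − 221) = 189.332 → 189
G = 208 + 0.4872 × (96 − 208) = 153.434 → 153
B = 108 + 0.4872 × (24 − 108) = 67.075 → 67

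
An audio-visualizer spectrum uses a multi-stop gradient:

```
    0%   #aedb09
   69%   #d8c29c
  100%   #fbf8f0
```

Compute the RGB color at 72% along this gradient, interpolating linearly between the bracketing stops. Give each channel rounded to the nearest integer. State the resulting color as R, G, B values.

72% lies between the 69% and 100% stops, so the local fraction is t = (72 − 69)/(100 − 69) = 3/31 ≈ 0.0968.
#d8c29c → (216, 194, 156); #fbf8f0 → (251, 248, 240).
R = 216 + 0.0968 × (251 − 216) = 219.388 → 219
G = 194 + 0.0968 × (248 − 194) = 199.227 → 199
B = 156 + 0.0968 × (240 − 156) = 164.131 → 164

(219, 199, 164)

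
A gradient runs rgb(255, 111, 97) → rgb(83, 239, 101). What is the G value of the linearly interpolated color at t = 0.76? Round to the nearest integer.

208

G = 111 + 0.76 × (239 − 111) = 208.28 → 208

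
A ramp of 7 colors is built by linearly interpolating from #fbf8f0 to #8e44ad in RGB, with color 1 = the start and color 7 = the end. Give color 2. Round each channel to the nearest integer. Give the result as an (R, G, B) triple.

With 7 swatches and endpoints inclusive, swatch 2 sits at t = (2 − 1)/(7 − 1) = 1/6 ≈ 0.1667.
#fbf8f0 → (251, 248, 240); #8e44ad → (142, 68, 173).
R = 251 + 0.1667 × (142 − 251) = 232.83 → 233
G = 248 + 0.1667 × (68 − 248) = 217.994 → 218
B = 240 + 0.1667 × (173 − 240) = 228.831 → 229

(233, 218, 229)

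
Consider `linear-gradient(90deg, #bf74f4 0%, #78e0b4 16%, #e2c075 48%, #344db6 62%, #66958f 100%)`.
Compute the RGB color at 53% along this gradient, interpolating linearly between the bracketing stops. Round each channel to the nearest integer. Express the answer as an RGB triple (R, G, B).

(164, 151, 140)

53% lies between the 48% and 62% stops, so the local fraction is t = (53 − 48)/(62 − 48) = 5/14 ≈ 0.3571.
#e2c075 → (226, 192, 117); #344db6 → (52, 77, 182).
R = 226 + 0.3571 × (52 − 226) = 163.865 → 164
G = 192 + 0.3571 × (77 − 192) = 150.934 → 151
B = 117 + 0.3571 × (182 − 117) = 140.212 → 140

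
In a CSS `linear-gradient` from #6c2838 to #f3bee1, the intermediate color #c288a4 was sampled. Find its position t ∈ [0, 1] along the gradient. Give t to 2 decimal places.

Invert the lerp on the B channel (largest span, 169): t = (164 − 56) / (225 − 56) = 108/169 = 0.63905.
Check on R: (194 − 108)/(243 − 108) = 0.637 ✓

0.64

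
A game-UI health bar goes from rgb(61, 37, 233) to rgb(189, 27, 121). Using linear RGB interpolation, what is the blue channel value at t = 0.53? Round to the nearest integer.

B = 233 + 0.53 × (121 − 233) = 173.64 → 174

174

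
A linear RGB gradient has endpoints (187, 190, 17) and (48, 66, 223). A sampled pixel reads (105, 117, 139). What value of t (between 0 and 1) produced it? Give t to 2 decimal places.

0.59

Invert the lerp on the B channel (largest span, 206): t = (139 − 17) / (223 − 17) = 122/206 = 0.59223.
Check on R: (105 − 187)/(48 − 187) = 0.5899 ✓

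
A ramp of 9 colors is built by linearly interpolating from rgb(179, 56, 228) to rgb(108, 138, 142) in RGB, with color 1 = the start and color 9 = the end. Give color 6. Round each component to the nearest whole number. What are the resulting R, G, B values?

With 9 swatches and endpoints inclusive, swatch 6 sits at t = (6 − 1)/(9 − 1) = 5/8 ≈ 0.625.
R = 179 + 0.625 × (108 − 179) = 134.625 → 135
G = 56 + 0.625 × (138 − 56) = 107.25 → 107
B = 228 + 0.625 × (142 − 228) = 174.25 → 174

(135, 107, 174)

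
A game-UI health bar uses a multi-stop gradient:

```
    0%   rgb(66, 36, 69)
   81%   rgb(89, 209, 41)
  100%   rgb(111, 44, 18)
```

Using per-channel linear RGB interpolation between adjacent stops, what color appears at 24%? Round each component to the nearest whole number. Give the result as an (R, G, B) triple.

24% lies between the 0% and 81% stops, so the local fraction is t = (24 − 0)/(81 − 0) = 24/81 ≈ 0.2963.
R = 66 + 0.2963 × (89 − 66) = 72.815 → 73
G = 36 + 0.2963 × (209 − 36) = 87.26 → 87
B = 69 + 0.2963 × (41 − 69) = 60.704 → 61

(73, 87, 61)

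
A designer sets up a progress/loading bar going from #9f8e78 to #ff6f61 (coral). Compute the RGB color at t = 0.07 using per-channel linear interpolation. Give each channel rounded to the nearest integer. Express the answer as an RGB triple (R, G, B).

#9f8e78 → (159, 142, 120); #ff6f61 → (255, 111, 97).
R = 159 + 0.07 × (255 − 159) = 159 + 0.07 × 96 = 165.72 → 166
G = 142 + 0.07 × (111 − 142) = 142 + 0.07 × -31 = 139.83 → 140
B = 120 + 0.07 × (97 − 120) = 120 + 0.07 × -23 = 118.39 → 118

(166, 140, 118)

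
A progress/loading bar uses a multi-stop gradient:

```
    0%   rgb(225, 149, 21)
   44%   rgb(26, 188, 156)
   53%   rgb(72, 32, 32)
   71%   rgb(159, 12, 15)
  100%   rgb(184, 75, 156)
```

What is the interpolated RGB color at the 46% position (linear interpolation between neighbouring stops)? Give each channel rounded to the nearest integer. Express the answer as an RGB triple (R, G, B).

46% lies between the 44% and 53% stops, so the local fraction is t = (46 − 44)/(53 − 44) = 2/9 ≈ 0.2222.
R = 26 + 0.2222 × (72 − 26) = 36.221 → 36
G = 188 + 0.2222 × (32 − 188) = 153.337 → 153
B = 156 + 0.2222 × (32 − 156) = 128.447 → 128

(36, 153, 128)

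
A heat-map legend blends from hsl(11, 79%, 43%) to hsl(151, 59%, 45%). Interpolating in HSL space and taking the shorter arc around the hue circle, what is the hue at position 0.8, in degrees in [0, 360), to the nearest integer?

123

Hue arc: Δh = 151 − 11 = 140° (|Δh| ≤ 180, already the shorter path).
H = 11 + 0.8 × (140) = 123 → 123°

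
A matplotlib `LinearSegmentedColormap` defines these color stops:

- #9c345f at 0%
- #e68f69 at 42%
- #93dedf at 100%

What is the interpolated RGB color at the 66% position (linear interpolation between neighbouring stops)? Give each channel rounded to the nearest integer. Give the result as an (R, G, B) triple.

66% lies between the 42% and 100% stops, so the local fraction is t = (66 − 42)/(100 − 42) = 24/58 ≈ 0.4138.
#e68f69 → (230, 143, 105); #93dedf → (147, 222, 223).
R = 230 + 0.4138 × (147 − 230) = 195.655 → 196
G = 143 + 0.4138 × (222 − 143) = 175.69 → 176
B = 105 + 0.4138 × (223 − 105) = 153.828 → 154

(196, 176, 154)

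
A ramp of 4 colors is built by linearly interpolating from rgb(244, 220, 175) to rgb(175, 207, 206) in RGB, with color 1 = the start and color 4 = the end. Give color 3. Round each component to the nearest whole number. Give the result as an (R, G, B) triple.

(198, 211, 196)

With 4 swatches and endpoints inclusive, swatch 3 sits at t = (3 − 1)/(4 − 1) = 2/3 ≈ 0.6667.
R = 244 + 0.6667 × (175 − 244) = 197.998 → 198
G = 220 + 0.6667 × (207 − 220) = 211.333 → 211
B = 175 + 0.6667 × (206 − 175) = 195.668 → 196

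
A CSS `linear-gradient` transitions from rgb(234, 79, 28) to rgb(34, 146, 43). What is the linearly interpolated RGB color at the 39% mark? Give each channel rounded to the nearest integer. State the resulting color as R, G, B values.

(156, 105, 34)

39% corresponds to t = 0.39.
R = 234 + 0.39 × (34 − 234) = 234 + 0.39 × -200 = 156 → 156
G = 79 + 0.39 × (146 − 79) = 79 + 0.39 × 67 = 105.13 → 105
B = 28 + 0.39 × (43 − 28) = 28 + 0.39 × 15 = 33.85 → 34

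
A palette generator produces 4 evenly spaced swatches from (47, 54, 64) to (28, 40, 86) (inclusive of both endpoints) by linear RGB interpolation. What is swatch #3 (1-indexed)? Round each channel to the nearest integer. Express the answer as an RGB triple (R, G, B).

With 4 swatches and endpoints inclusive, swatch 3 sits at t = (3 − 1)/(4 − 1) = 2/3 ≈ 0.6667.
R = 47 + 0.6667 × (28 − 47) = 34.333 → 34
G = 54 + 0.6667 × (40 − 54) = 44.666 → 45
B = 64 + 0.6667 × (86 − 64) = 78.667 → 79

(34, 45, 79)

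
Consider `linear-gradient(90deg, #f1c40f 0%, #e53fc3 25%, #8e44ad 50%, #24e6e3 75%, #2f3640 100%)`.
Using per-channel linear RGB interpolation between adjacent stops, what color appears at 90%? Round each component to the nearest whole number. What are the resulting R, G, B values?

90% lies between the 75% and 100% stops, so the local fraction is t = (90 − 75)/(100 − 75) = 15/25 ≈ 0.6.
#24e6e3 → (36, 230, 227); #2f3640 → (47, 54, 64).
R = 36 + 0.6 × (47 − 36) = 42.6 → 43
G = 230 + 0.6 × (54 − 230) = 124.4 → 124
B = 227 + 0.6 × (64 − 227) = 129.2 → 129

(43, 124, 129)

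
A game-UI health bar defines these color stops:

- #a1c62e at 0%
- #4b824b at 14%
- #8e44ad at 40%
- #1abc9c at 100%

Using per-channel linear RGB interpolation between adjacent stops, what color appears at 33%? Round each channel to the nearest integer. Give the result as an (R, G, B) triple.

33% lies between the 14% and 40% stops, so the local fraction is t = (33 − 14)/(40 − 14) = 19/26 ≈ 0.7308.
#4b824b → (75, 130, 75); #8e44ad → (142, 68, 173).
R = 75 + 0.7308 × (142 − 75) = 123.964 → 124
G = 130 + 0.7308 × (68 − 130) = 84.69 → 85
B = 75 + 0.7308 × (173 − 75) = 146.618 → 147

(124, 85, 147)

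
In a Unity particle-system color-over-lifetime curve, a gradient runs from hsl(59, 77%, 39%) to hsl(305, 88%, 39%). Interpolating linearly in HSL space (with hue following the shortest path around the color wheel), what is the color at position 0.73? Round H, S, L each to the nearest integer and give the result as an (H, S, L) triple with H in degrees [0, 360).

(336, 85, 39)

Hue: 305 − 59 = 246°, but |246| > 180 so the shorter arc goes the other way: Δh = 246 − 360 = -114°.
H = 59 + 0.73 × (-114) = -24.22 → -24 → -24 mod 360 = 336°
S = 77 + 0.73 × (88 − 77) = 85.03 → 85%
L = 39 + 0.73 × (39 − 39) = 39 → 39%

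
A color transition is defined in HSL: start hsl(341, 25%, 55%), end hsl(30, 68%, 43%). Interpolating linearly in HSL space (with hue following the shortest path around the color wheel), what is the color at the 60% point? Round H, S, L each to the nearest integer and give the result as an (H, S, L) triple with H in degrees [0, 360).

(10, 51, 48)

Hue: 30 − 341 = -311°, but |-311| > 180 so the shorter arc goes the other way: Δh = -311 + 360 = 49°.
H = 341 + 0.6 × (49) = 370.4 → 370 → 370 mod 360 = 10°
S = 25 + 0.6 × (68 − 25) = 50.8 → 51%
L = 55 + 0.6 × (43 − 55) = 47.8 → 48%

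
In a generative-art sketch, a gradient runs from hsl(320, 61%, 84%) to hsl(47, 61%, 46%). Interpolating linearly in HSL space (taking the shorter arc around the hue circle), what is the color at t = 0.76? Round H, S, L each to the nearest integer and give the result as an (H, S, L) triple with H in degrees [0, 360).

(26, 61, 55)

Hue: 47 − 320 = -273°, but |-273| > 180 so the shorter arc goes the other way: Δh = -273 + 360 = 87°.
H = 320 + 0.76 × (87) = 386.12 → 386 → 386 mod 360 = 26°
S = 61 + 0.76 × (61 − 61) = 61 → 61%
L = 84 + 0.76 × (46 − 84) = 55.12 → 55%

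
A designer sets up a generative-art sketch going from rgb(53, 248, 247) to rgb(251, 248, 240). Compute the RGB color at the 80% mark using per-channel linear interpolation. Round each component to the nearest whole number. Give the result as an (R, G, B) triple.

80% corresponds to t = 0.8.
R = 53 + 0.8 × (251 − 53) = 53 + 0.8 × 198 = 211.4 → 211
G = 248 + 0.8 × (248 − 248) = 248 + 0.8 × 0 = 248 → 248
B = 247 + 0.8 × (240 − 247) = 247 + 0.8 × -7 = 241.4 → 241
So the blended color is (211, 248, 241), about #d3f8f1.

(211, 248, 241)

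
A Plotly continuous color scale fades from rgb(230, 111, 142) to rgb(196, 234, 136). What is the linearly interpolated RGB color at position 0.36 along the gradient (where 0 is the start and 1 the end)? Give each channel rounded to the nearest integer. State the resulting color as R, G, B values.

(218, 155, 140)

R = 230 + 0.36 × (196 − 230) = 230 + 0.36 × -34 = 217.76 → 218
G = 111 + 0.36 × (234 − 111) = 111 + 0.36 × 123 = 155.28 → 155
B = 142 + 0.36 × (136 − 142) = 142 + 0.36 × -6 = 139.84 → 140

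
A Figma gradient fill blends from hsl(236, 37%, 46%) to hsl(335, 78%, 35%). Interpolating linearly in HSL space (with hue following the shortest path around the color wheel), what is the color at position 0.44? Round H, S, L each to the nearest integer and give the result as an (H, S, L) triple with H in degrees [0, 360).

(280, 55, 41)

Hue arc: Δh = 335 − 236 = 99° (|Δh| ≤ 180, already the shorter path).
H = 236 + 0.44 × (99) = 279.56 → 280°
S = 37 + 0.44 × (78 − 37) = 55.04 → 55%
L = 46 + 0.44 × (35 − 46) = 41.16 → 41%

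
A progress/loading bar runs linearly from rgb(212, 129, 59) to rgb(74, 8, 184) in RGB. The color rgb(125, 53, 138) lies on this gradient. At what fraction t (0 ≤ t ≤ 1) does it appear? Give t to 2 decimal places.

Invert the lerp on the R channel (largest span, 138): t = (125 − 212) / (74 − 212) = -87/-138 = 0.63043.
Check on G: (53 − 129)/(8 − 129) = 0.6281 ✓

0.63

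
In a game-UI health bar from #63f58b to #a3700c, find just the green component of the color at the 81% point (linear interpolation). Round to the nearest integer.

137

G₁ = 245 (from #63f58b), G₂ = 112 (from #a3700c).
G = 245 + 0.81 × (112 − 245) = 137.27 → 137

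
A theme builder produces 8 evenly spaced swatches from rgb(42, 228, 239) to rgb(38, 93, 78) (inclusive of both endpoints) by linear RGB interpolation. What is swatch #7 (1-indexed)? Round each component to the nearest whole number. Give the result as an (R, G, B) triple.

(39, 112, 101)

With 8 swatches and endpoints inclusive, swatch 7 sits at t = (7 − 1)/(8 − 1) = 6/7 ≈ 0.8571.
R = 42 + 0.8571 × (38 − 42) = 38.572 → 39
G = 228 + 0.8571 × (93 − 228) = 112.291 → 112
B = 239 + 0.8571 × (78 − 239) = 101.007 → 101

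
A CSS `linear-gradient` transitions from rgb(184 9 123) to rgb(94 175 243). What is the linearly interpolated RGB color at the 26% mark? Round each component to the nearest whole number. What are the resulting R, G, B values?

(161, 52, 154)

26% corresponds to t = 0.26.
R = 184 + 0.26 × (94 − 184) = 184 + 0.26 × -90 = 160.6 → 161
G = 9 + 0.26 × (175 − 9) = 9 + 0.26 × 166 = 52.16 → 52
B = 123 + 0.26 × (243 − 123) = 123 + 0.26 × 120 = 154.2 → 154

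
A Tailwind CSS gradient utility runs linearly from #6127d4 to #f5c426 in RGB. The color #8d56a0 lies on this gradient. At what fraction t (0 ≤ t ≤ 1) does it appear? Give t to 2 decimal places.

Invert the lerp on the B channel (largest span, 174): t = (160 − 212) / (38 − 212) = -52/-174 = 0.29885.
Check on R: (141 − 97)/(245 − 97) = 0.2973 ✓

0.30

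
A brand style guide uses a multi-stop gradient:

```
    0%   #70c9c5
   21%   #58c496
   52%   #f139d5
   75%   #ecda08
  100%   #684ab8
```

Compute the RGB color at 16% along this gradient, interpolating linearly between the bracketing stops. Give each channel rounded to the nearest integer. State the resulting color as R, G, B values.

16% lies between the 0% and 21% stops, so the local fraction is t = (16 − 0)/(21 − 0) = 16/21 ≈ 0.7619.
#70c9c5 → (112, 201, 197); #58c496 → (88, 196, 150).
R = 112 + 0.7619 × (88 − 112) = 93.714 → 94
G = 201 + 0.7619 × (196 − 201) = 197.19 → 197
B = 197 + 0.7619 × (150 − 197) = 161.191 → 161

(94, 197, 161)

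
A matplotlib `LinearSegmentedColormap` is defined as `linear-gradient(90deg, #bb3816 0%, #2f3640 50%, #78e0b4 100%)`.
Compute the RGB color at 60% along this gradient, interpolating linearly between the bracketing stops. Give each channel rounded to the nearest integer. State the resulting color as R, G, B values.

60% lies between the 50% and 100% stops, so the local fraction is t = (60 − 50)/(100 − 50) = 10/50 ≈ 0.2.
#2f3640 → (47, 54, 64); #78e0b4 → (120, 224, 180).
R = 47 + 0.2 × (120 − 47) = 61.6 → 62
G = 54 + 0.2 × (224 − 54) = 88 → 88
B = 64 + 0.2 × (180 − 64) = 87.2 → 87

(62, 88, 87)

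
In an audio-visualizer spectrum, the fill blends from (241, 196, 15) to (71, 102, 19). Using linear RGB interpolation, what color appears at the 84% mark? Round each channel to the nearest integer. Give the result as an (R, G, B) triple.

84% corresponds to t = 0.84.
R = 241 + 0.84 × (71 − 241) = 241 + 0.84 × -170 = 98.2 → 98
G = 196 + 0.84 × (102 − 196) = 196 + 0.84 × -94 = 117.04 → 117
B = 15 + 0.84 × (19 − 15) = 15 + 0.84 × 4 = 18.36 → 18
So the blended color is (98, 117, 18), about #627512.

(98, 117, 18)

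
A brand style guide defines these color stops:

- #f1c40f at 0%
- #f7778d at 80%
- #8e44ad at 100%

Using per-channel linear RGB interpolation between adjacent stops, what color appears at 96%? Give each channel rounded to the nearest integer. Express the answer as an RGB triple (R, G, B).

(163, 78, 167)

96% lies between the 80% and 100% stops, so the local fraction is t = (96 − 80)/(100 − 80) = 16/20 ≈ 0.8.
#f7778d → (247, 119, 141); #8e44ad → (142, 68, 173).
R = 247 + 0.8 × (142 − 247) = 163 → 163
G = 119 + 0.8 × (68 − 119) = 78.2 → 78
B = 141 + 0.8 × (173 − 141) = 166.6 → 167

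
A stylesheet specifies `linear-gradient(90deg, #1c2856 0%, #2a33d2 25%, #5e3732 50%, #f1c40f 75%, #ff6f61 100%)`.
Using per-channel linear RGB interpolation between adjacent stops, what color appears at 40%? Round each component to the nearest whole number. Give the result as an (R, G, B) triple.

40% lies between the 25% and 50% stops, so the local fraction is t = (40 − 25)/(50 − 25) = 15/25 ≈ 0.6.
#2a33d2 → (42, 51, 210); #5e3732 → (94, 55, 50).
R = 42 + 0.6 × (94 − 42) = 73.2 → 73
G = 51 + 0.6 × (55 − 51) = 53.4 → 53
B = 210 + 0.6 × (50 − 210) = 114 → 114

(73, 53, 114)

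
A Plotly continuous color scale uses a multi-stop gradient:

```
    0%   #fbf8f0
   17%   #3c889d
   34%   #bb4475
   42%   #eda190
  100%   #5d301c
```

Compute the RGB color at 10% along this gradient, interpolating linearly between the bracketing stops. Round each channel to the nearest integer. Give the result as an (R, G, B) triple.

(139, 182, 191)

10% lies between the 0% and 17% stops, so the local fraction is t = (10 − 0)/(17 − 0) = 10/17 ≈ 0.5882.
#fbf8f0 → (251, 248, 240); #3c889d → (60, 136, 157).
R = 251 + 0.5882 × (60 − 251) = 138.654 → 139
G = 248 + 0.5882 × (136 − 248) = 182.122 → 182
B = 240 + 0.5882 × (157 − 240) = 191.179 → 191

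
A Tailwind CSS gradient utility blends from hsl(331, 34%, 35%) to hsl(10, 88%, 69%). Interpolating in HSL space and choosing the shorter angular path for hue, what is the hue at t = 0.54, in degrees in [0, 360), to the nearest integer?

Hue: 10 − 331 = -321°, but |-321| > 180 so the shorter arc goes the other way: Δh = -321 + 360 = 39°.
H = 331 + 0.54 × (39) = 352.06 → 352°

352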